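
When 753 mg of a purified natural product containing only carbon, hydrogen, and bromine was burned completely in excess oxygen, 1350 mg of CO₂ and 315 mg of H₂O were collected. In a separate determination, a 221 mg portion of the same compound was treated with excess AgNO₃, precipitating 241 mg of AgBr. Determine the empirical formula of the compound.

C7H8Br

mol C = 1.35 g CO₂ ÷ 44.009 g/mol = 0.03068 mol
mol H = 2 × 0.315 g H₂O ÷ 18.015 g/mol = 0.03497 mol
From the AgBr data: mol Br per gram of compound = (0.241 ÷ 187.772) ÷ 0.221 = 0.005808 mol/g, so in the 0.753 g combustion sample mol Br = 0.004373 mol
Divide by the smallest (0.004373 mol): C 7.015, H 7.997, Br 1.000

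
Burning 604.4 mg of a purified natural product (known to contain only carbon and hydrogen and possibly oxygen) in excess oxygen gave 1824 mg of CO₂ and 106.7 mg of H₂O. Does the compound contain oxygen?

mol C = 1.824 g CO₂ ÷ 44.009 g/mol = 0.041446 mol
mol H = 2 × 0.1067 g H₂O ÷ 18.015 g/mol = 0.011846 mol
C and H account for only 0.50975 g of the 0.6044 g sample; the remaining 0.094651 g must be oxygen.

yes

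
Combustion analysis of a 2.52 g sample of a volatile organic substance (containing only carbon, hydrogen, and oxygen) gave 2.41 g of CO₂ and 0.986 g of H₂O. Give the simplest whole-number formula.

CH2O2

mol C = 2.41 g CO₂ ÷ 44.009 g/mol = 0.05476 mol
mol H = 2 × 0.986 g H₂O ÷ 18.015 g/mol = 0.1095 mol
mass O = 2.52 − (0.6577 + 0.1103) = 1.752 g → mol O = 1.752 ÷ 15.999 = 0.1095 mol
Divide by the smallest (0.05476 mol): C 1.000, H 1.999, O 2.000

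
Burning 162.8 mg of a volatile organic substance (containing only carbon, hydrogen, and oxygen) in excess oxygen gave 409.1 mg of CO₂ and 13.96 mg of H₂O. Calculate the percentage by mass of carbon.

mol C = 0.4091 g CO₂ ÷ 44.009 g/mol = 0.0092958 mol
mol H = 2 × 0.01396 g H₂O ÷ 18.015 g/mol = 0.0015498 mol
mass O = 0.1628 − (0.11165 + 0.0015622) = 0.049586 g → mol O = 0.049586 ÷ 15.999 = 0.0030993 mol
mass % C = 0.11165 g ÷ 0.1628 g × 100%

68.58%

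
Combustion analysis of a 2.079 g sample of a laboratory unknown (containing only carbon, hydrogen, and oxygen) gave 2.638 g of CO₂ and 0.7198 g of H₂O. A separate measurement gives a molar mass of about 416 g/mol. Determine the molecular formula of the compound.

C12H16O16

mol C = 2.638 g CO₂ ÷ 44.009 g/mol = 0.059942 mol
mol H = 2 × 0.7198 g H₂O ÷ 18.015 g/mol = 0.079911 mol
mass O = 2.079 − (0.71997 + 0.080550) = 1.2785 g → mol O = 1.2785 ÷ 15.999 = 0.079910 mol
Divide by the smallest (0.059942 mol): C 1.000, H 1.333, O 1.333
Multiplying each by 3 gives whole numbers: C 3.00, H 4.00, O 4.00
Empirical formula: C3H4O4
Empirical-formula mass = 104.06 g/mol; 416 ÷ 104.06 ≈ 4, so the molecular formula is C12H16O16.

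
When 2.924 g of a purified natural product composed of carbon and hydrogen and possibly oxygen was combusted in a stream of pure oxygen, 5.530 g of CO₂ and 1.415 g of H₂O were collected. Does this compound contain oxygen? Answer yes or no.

mol C = 5.530 g CO₂ ÷ 44.009 g/mol = 0.12566 mol
mol H = 2 × 1.415 g H₂O ÷ 18.015 g/mol = 0.15709 mol
C and H account for only 1.6676 g of the 2.924 g sample; the remaining 1.2564 g must be oxygen.

yes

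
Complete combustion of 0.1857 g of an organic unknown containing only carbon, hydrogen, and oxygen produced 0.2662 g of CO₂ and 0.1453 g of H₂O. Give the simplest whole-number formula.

mol C = 0.2662 g CO₂ ÷ 44.009 g/mol = 0.0060488 mol
mol H = 2 × 0.1453 g H₂O ÷ 18.015 g/mol = 0.016131 mol
mass O = 0.1857 − (0.072652 + 0.016260) = 0.096788 g → mol O = 0.096788 ÷ 15.999 = 0.0060496 mol
Divide by the smallest (0.0060488 mol): C 1.000, H 2.667, O 1.000
Multiplying each by 3 gives whole numbers: C 3.00, H 8.00, O 3.00

C3H8O3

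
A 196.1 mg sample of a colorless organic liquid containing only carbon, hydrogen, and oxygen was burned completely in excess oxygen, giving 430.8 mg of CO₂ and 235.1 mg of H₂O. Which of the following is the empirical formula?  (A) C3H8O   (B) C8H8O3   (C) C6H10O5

(A) C3H8O

mol C = 0.4308 g CO₂ ÷ 44.009 g/mol = 0.0097889 mol
mol H = 2 × 0.2351 g H₂O ÷ 18.015 g/mol = 0.026100 mol
mass O = 0.1961 − (0.11757 + 0.026309) = 0.052216 g → mol O = 0.052216 ÷ 15.999 = 0.0032637 mol
Divide by the smallest (0.0032637 mol): C 2.999, H 7.997, O 1.000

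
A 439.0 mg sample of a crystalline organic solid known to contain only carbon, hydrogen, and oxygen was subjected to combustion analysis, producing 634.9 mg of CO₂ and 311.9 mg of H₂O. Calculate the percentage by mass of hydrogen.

mol C = 0.6349 g CO₂ ÷ 44.009 g/mol = 0.014427 mol
mol H = 2 × 0.3119 g H₂O ÷ 18.015 g/mol = 0.034627 mol
mass O = 0.4390 − (0.17328 + 0.034904) = 0.23082 g → mol O = 0.23082 ÷ 15.999 = 0.014427 mol
mass % H = 0.034904 g ÷ 0.4390 g × 100%

7.95%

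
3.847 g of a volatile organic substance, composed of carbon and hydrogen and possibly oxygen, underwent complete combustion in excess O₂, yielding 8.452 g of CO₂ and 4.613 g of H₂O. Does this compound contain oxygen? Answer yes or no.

yes

mol C = 8.452 g CO₂ ÷ 44.009 g/mol = 0.19205 mol
mol H = 2 × 4.613 g H₂O ÷ 18.015 g/mol = 0.51213 mol
C and H account for only 2.8230 g of the 3.847 g sample; the remaining 1.0240 g must be oxygen.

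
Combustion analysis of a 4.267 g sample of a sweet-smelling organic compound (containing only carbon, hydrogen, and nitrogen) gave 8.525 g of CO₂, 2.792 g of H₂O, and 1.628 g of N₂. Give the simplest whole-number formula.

mol C = 8.525 g CO₂ ÷ 44.009 g/mol = 0.19371 mol
mol H = 2 × 2.792 g H₂O ÷ 18.015 g/mol = 0.30996 mol
mol N = 2 × 1.628 g N₂ ÷ 28.014 g/mol = 0.11623 mol
Divide by the smallest (0.11623 mol): C 1.667, H 2.667, N 1.000
Multiplying each by 3 gives whole numbers: C 5.00, H 8.00, N 3.00

C5H8N3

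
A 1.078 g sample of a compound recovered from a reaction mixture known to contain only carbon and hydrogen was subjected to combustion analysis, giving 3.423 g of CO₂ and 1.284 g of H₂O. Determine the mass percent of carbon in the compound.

86.66%

mol C = 3.423 g CO₂ ÷ 44.009 g/mol = 0.077780 mol
mol H = 2 × 1.284 g H₂O ÷ 18.015 g/mol = 0.14255 mol
mass % C = 0.93421 g ÷ 1.078 g × 100%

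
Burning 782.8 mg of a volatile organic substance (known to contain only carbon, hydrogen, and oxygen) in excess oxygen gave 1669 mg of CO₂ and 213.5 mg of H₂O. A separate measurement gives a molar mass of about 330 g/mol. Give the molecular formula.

mol C = 1.669 g CO₂ ÷ 44.009 g/mol = 0.037924 mol
mol H = 2 × 0.2135 g H₂O ÷ 18.015 g/mol = 0.023702 mol
mass O = 0.7828 − (0.45551 + 0.023892) = 0.30340 g → mol O = 0.30340 ÷ 15.999 = 0.018964 mol
Divide by the smallest (0.018964 mol): C 2.000, H 1.250, O 1.000
Multiplying each by 4 gives whole numbers: C 8.00, H 5.00, O 4.00
Empirical formula: C8H5O4
Empirical-formula mass = 165.12 g/mol; 330 ÷ 165.12 ≈ 2, so the molecular formula is C16H10O8.

C16H10O8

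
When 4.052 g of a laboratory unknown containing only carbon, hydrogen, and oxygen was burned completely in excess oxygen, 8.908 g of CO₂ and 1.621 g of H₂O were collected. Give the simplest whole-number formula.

mol C = 8.908 g CO₂ ÷ 44.009 g/mol = 0.20241 mol
mol H = 2 × 1.621 g H₂O ÷ 18.015 g/mol = 0.17996 mol
mass O = 4.052 − (2.4312 + 0.18140) = 1.4394 g → mol O = 1.4394 ÷ 15.999 = 0.089969 mol
Divide by the smallest (0.089969 mol): C 2.250, H 2.000, O 1.000
Multiplying each by 4 gives whole numbers: C 9.00, H 8.00, O 4.00

C9H8O4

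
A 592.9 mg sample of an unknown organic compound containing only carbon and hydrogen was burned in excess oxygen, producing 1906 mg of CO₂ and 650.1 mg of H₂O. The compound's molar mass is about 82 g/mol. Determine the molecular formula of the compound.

mol C = 1.906 g CO₂ ÷ 44.009 g/mol = 0.043309 mol
mol H = 2 × 0.6501 g H₂O ÷ 18.015 g/mol = 0.072173 mol
Divide by the smallest (0.043309 mol): C 1.000, H 1.666
Multiplying each by 3 gives whole numbers: C 3.00, H 5.00
Empirical formula: C3H5
Empirical-formula mass = 41.07 g/mol; 82 ÷ 41.07 ≈ 2, so the molecular formula is C6H10.

C6H10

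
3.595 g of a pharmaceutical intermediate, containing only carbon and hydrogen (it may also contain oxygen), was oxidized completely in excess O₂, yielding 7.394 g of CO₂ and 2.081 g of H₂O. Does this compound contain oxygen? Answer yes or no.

mol C = 7.394 g CO₂ ÷ 44.009 g/mol = 0.16801 mol
mol H = 2 × 2.081 g H₂O ÷ 18.015 g/mol = 0.23103 mol
C and H account for only 2.2509 g of the 3.595 g sample; the remaining 1.3441 g must be oxygen.

yes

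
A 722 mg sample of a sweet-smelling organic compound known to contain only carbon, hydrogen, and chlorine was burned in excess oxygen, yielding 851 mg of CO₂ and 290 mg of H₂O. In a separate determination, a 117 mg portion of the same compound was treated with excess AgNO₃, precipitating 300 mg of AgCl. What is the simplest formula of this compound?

C3H5Cl2

mol C = 0.851 g CO₂ ÷ 44.009 g/mol = 0.01934 mol
mol H = 2 × 0.290 g H₂O ÷ 18.015 g/mol = 0.03220 mol
From the AgCl data: mol Cl per gram of compound = (0.300 ÷ 143.318) ÷ 0.117 = 0.01789 mol/g, so in the 0.722 g combustion sample mol Cl = 0.01292 mol
Divide by the smallest (0.01292 mol): C 1.497, H 2.492, Cl 1.000
Multiplying each by 2 gives whole numbers: C 2.99, H 4.98, Cl 2.00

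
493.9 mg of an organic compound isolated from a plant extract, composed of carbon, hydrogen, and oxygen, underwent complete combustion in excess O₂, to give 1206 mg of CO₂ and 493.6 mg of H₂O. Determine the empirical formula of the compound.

C4H8O

mol C = 1.206 g CO₂ ÷ 44.009 g/mol = 0.027403 mol
mol H = 2 × 0.4936 g H₂O ÷ 18.015 g/mol = 0.054799 mol
mass O = 0.4939 − (0.32914 + 0.055237) = 0.10952 g → mol O = 0.10952 ÷ 15.999 = 0.0068454 mol
Divide by the smallest (0.0068454 mol): C 4.003, H 8.005, O 1.000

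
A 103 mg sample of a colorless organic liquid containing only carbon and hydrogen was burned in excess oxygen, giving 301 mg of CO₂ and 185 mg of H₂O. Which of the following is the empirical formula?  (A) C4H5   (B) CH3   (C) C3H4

mol C = 0.301 g CO₂ ÷ 44.009 g/mol = 0.006840 mol
mol H = 2 × 0.185 g H₂O ÷ 18.015 g/mol = 0.02054 mol
Divide by the smallest (0.006840 mol): C 1.000, H 3.003

(B) CH3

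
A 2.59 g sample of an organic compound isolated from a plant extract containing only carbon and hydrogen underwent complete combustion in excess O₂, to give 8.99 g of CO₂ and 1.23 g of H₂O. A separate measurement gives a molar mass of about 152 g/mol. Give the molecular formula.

C12H8

mol C = 8.99 g CO₂ ÷ 44.009 g/mol = 0.2043 mol
mol H = 2 × 1.23 g H₂O ÷ 18.015 g/mol = 0.1366 mol
Divide by the smallest (0.1366 mol): C 1.496, H 1.000
Multiplying each by 2 gives whole numbers: C 2.99, H 2.00
Empirical formula: C3H2
Empirical-formula mass = 38.05 g/mol; 152 ÷ 38.05 ≈ 4, so the molecular formula is C12H8.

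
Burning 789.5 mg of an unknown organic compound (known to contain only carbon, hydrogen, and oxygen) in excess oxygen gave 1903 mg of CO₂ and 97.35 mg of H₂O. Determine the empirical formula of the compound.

mol C = 1.903 g CO₂ ÷ 44.009 g/mol = 0.043241 mol
mol H = 2 × 0.09735 g H₂O ÷ 18.015 g/mol = 0.010808 mol
mass O = 0.7895 − (0.51937 + 0.010894) = 0.25924 g → mol O = 0.25924 ÷ 15.999 = 0.016203 mol
Divide by the smallest (0.010808 mol): C 4.001, H 1.000, O 1.499
Multiplying each by 2 gives whole numbers: C 8.00, H 2.00, O 3.00

C8H2O3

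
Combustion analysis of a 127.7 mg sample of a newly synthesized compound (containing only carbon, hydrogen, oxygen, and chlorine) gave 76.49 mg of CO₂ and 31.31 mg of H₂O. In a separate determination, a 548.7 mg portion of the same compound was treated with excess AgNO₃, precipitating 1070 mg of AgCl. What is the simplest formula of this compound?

mol C = 0.07649 g CO₂ ÷ 44.009 g/mol = 0.0017381 mol
mol H = 2 × 0.03131 g H₂O ÷ 18.015 g/mol = 0.0034760 mol
From the AgCl data: mol Cl per gram of compound = (1.070 ÷ 143.318) ÷ 0.5487 = 0.013607 mol/g, so in the 0.1277 g combustion sample mol Cl = 0.0017376 mol
mass O = 0.1277 − (0.020876 + 0.0035038 + 0.061596) = 0.041724 g → mol O = 0.041724 ÷ 15.999 = 0.0026079 mol
Divide by the smallest (0.0017376 mol): C 1.000, H 2.001, Cl 1.000, O 1.501
Multiplying each by 2 gives whole numbers: C 2.00, H 4.00, Cl 2.00, O 3.00

C2H4Cl2O3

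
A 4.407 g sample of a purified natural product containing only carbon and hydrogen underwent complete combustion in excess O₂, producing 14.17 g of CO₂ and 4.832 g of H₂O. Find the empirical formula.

mol C = 14.17 g CO₂ ÷ 44.009 g/mol = 0.32198 mol
mol H = 2 × 4.832 g H₂O ÷ 18.015 g/mol = 0.53644 mol
Divide by the smallest (0.32198 mol): C 1.000, H 1.666
Multiplying each by 3 gives whole numbers: C 3.00, H 5.00

C3H5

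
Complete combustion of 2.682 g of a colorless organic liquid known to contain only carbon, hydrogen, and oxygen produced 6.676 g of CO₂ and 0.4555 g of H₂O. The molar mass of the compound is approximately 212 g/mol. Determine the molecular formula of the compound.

mol C = 6.676 g CO₂ ÷ 44.009 g/mol = 0.15170 mol
mol H = 2 × 0.4555 g H₂O ÷ 18.015 g/mol = 0.050569 mol
mass O = 2.682 − (1.8220 + 0.050974) = 0.80900 g → mol O = 0.80900 ÷ 15.999 = 0.050566 mol
Divide by the smallest (0.050566 mol): C 3.000, H 1.000, O 1.000
Empirical formula: C3HO
Empirical-formula mass = 53.04 g/mol; 212 ÷ 53.04 ≈ 4, so the molecular formula is C12H4O4.

C12H4O4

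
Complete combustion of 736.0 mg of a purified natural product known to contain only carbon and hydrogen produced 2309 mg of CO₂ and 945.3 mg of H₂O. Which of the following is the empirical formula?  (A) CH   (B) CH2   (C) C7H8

(B) CH2

mol C = 2.309 g CO₂ ÷ 44.009 g/mol = 0.052467 mol
mol H = 2 × 0.9453 g H₂O ÷ 18.015 g/mol = 0.10495 mol
Divide by the smallest (0.052467 mol): C 1.000, H 2.000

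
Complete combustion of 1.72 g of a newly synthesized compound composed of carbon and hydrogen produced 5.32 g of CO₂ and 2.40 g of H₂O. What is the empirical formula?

mol C = 5.32 g CO₂ ÷ 44.009 g/mol = 0.1209 mol
mol H = 2 × 2.40 g H₂O ÷ 18.015 g/mol = 0.2664 mol
Divide by the smallest (0.1209 mol): C 1.000, H 2.204
Multiplying each by 5 gives whole numbers: C 5.00, H 11.02

C5H11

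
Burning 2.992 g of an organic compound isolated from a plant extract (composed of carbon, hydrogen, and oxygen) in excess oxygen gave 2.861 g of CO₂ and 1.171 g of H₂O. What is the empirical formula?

mol C = 2.861 g CO₂ ÷ 44.009 g/mol = 0.065009 mol
mol H = 2 × 1.171 g H₂O ÷ 18.015 g/mol = 0.13000 mol
mass O = 2.992 − (0.78083 + 0.13104) = 2.0801 g → mol O = 2.0801 ÷ 15.999 = 0.13002 mol
Divide by the smallest (0.065009 mol): C 1.000, H 2.000, O 2.000

CH2O2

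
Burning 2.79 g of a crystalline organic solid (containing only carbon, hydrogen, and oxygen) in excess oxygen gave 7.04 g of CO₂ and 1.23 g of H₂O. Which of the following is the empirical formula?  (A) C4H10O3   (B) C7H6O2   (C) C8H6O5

(B) C7H6O2

mol C = 7.04 g CO₂ ÷ 44.009 g/mol = 0.1600 mol
mol H = 2 × 1.23 g H₂O ÷ 18.015 g/mol = 0.1366 mol
mass O = 2.79 − (1.921 + 0.1376) = 0.7310 g → mol O = 0.7310 ÷ 15.999 = 0.04569 mol
Divide by the smallest (0.04569 mol): C 3.501, H 2.989, O 1.000
Multiplying each by 2 gives whole numbers: C 7.00, H 5.98, O 2.00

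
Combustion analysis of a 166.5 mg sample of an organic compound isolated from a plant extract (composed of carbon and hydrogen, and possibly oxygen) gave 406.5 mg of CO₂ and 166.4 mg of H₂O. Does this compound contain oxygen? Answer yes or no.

mol C = 0.4065 g CO₂ ÷ 44.009 g/mol = 0.0092367 mol
mol H = 2 × 0.1664 g H₂O ÷ 18.015 g/mol = 0.018473 mol
C and H account for only 0.12956 g of the 0.1665 g sample; the remaining 0.036936 g must be oxygen.

yes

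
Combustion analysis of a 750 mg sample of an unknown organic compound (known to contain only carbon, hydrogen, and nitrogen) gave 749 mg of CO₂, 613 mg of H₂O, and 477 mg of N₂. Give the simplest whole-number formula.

mol C = 0.749 g CO₂ ÷ 44.009 g/mol = 0.01702 mol
mol H = 2 × 0.613 g H₂O ÷ 18.015 g/mol = 0.06805 mol
mol N = 2 × 0.477 g N₂ ÷ 28.014 g/mol = 0.03405 mol
Divide by the smallest (0.01702 mol): C 1.000, H 3.999, N 2.001

CH4N2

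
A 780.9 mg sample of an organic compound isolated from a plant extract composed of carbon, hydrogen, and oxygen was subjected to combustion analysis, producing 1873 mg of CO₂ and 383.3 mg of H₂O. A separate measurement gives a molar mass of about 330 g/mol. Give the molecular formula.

mol C = 1.873 g CO₂ ÷ 44.009 g/mol = 0.042559 mol
mol H = 2 × 0.3833 g H₂O ÷ 18.015 g/mol = 0.042553 mol
mass O = 0.7809 − (0.51118 + 0.042894) = 0.22682 g → mol O = 0.22682 ÷ 15.999 = 0.014177 mol
Divide by the smallest (0.014177 mol): C 3.002, H 3.001, O 1.000
Empirical formula: C3H3O
Empirical-formula mass = 55.06 g/mol; 330 ÷ 55.06 ≈ 6, so the molecular formula is C18H18O6.

C18H18O6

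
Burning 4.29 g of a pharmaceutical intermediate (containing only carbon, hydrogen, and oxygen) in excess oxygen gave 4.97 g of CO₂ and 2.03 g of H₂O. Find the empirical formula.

mol C = 4.97 g CO₂ ÷ 44.009 g/mol = 0.1129 mol
mol H = 2 × 2.03 g H₂O ÷ 18.015 g/mol = 0.2254 mol
mass O = 4.29 − (1.356 + 0.2272) = 2.706 g → mol O = 2.706 ÷ 15.999 = 0.1692 mol
Divide by the smallest (0.1129 mol): C 1.000, H 1.996, O 1.498
Multiplying each by 2 gives whole numbers: C 2.00, H 3.99, O 3.00

C2H4O3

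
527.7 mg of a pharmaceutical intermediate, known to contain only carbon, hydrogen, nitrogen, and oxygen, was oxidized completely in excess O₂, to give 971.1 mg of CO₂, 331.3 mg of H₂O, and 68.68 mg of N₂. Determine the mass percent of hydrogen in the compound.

mol C = 0.9711 g CO₂ ÷ 44.009 g/mol = 0.022066 mol
mol H = 2 × 0.3313 g H₂O ÷ 18.015 g/mol = 0.036780 mol
mol N = 2 × 0.06868 g N₂ ÷ 28.014 g/mol = 0.0049033 mol
mass O = 0.5277 − (0.26503 + 0.037075 + 0.068680) = 0.15691 g → mol O = 0.15691 ÷ 15.999 = 0.0098076 mol
mass % H = 0.037075 g ÷ 0.5277 g × 100%

7.03%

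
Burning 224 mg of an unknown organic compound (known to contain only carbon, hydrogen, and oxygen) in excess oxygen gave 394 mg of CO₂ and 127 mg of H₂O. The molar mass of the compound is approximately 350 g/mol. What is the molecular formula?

mol C = 0.394 g CO₂ ÷ 44.009 g/mol = 0.008953 mol
mol H = 2 × 0.127 g H₂O ÷ 18.015 g/mol = 0.01410 mol
mass O = 0.224 − (0.1075 + 0.01421) = 0.1023 g → mol O = 0.1023 ÷ 15.999 = 0.006391 mol
Divide by the smallest (0.006391 mol): C 1.401, H 2.206, O 1.000
Multiplying each by 5 gives whole numbers: C 7.00, H 11.03, O 5.00
Empirical formula: C7H11O5
Empirical-formula mass = 175.16 g/mol; 350 ÷ 175.16 ≈ 2, so the molecular formula is C14H22O10.

C14H22O10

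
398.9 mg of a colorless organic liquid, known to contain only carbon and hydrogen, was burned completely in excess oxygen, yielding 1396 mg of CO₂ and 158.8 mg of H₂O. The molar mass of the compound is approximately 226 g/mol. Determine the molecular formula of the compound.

mol C = 1.396 g CO₂ ÷ 44.009 g/mol = 0.031721 mol
mol H = 2 × 0.1588 g H₂O ÷ 18.015 g/mol = 0.017630 mol
Divide by the smallest (0.017630 mol): C 1.799, H 1.000
Multiplying each by 5 gives whole numbers: C 9.00, H 5.00
Empirical formula: C9H5
Empirical-formula mass = 113.14 g/mol; 226 ÷ 113.14 ≈ 2, so the molecular formula is C18H10.

C18H10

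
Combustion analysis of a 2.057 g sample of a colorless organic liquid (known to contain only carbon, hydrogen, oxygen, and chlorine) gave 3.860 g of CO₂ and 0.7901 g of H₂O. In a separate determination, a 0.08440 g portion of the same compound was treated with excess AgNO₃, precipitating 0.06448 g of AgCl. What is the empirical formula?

mol C = 3.860 g CO₂ ÷ 44.009 g/mol = 0.087709 mol
mol H = 2 × 0.7901 g H₂O ÷ 18.015 g/mol = 0.087716 mol
From the AgCl data: mol Cl per gram of compound = (0.06448 ÷ 143.318) ÷ 0.08440 = 0.0053307 mol/g, so in the 2.057 g combustion sample mol Cl = 0.010965 mol
mass O = 2.057 − (1.0535 + 0.088418 + 0.38872) = 0.52639 g → mol O = 0.52639 ÷ 15.999 = 0.032901 mol
Divide by the smallest (0.010965 mol): C 7.999, H 7.999, Cl 1.000, O 3.001

C8H8ClO3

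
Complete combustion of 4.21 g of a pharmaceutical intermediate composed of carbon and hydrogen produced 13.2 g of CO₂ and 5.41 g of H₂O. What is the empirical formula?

mol C = 13.2 g CO₂ ÷ 44.009 g/mol = 0.2999 mol
mol H = 2 × 5.41 g H₂O ÷ 18.015 g/mol = 0.6006 mol
Divide by the smallest (0.2999 mol): C 1.000, H 2.002

CH2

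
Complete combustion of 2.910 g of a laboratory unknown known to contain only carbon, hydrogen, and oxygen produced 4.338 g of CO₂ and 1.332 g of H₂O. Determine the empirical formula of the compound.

mol C = 4.338 g CO₂ ÷ 44.009 g/mol = 0.098571 mol
mol H = 2 × 1.332 g H₂O ÷ 18.015 g/mol = 0.14788 mol
mass O = 2.910 − (1.1839 + 0.14906) = 1.5770 g → mol O = 1.5770 ÷ 15.999 = 0.098569 mol
Divide by the smallest (0.098569 mol): C 1.000, H 1.500, O 1.000
Multiplying each by 2 gives whole numbers: C 2.00, H 3.00, O 2.00

C2H3O2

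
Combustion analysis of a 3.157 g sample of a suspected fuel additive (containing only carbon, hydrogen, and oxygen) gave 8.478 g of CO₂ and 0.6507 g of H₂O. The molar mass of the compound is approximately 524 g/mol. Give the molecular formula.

C32H12O8

mol C = 8.478 g CO₂ ÷ 44.009 g/mol = 0.19264 mol
mol H = 2 × 0.6507 g H₂O ÷ 18.015 g/mol = 0.072240 mol
mass O = 3.157 − (2.3138 + 0.072818) = 0.77035 g → mol O = 0.77035 ÷ 15.999 = 0.048150 mol
Divide by the smallest (0.048150 mol): C 4.001, H 1.500, O 1.000
Multiplying each by 2 gives whole numbers: C 8.00, H 3.00, O 2.00
Empirical formula: C8H3O2
Empirical-formula mass = 131.11 g/mol; 524 ÷ 131.11 ≈ 4, so the molecular formula is C32H12O8.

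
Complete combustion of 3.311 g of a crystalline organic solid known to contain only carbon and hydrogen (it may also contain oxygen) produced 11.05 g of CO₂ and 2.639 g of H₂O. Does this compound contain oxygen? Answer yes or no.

mol C = 11.05 g CO₂ ÷ 44.009 g/mol = 0.25109 mol
mol H = 2 × 2.639 g H₂O ÷ 18.015 g/mol = 0.29298 mol
C and H together account for 3.3111 g — essentially the entire 3.311 g sample — so the compound contains no oxygen.

no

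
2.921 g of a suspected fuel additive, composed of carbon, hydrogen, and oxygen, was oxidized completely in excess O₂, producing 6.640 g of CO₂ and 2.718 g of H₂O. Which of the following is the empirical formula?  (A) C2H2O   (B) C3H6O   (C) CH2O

mol C = 6.640 g CO₂ ÷ 44.009 g/mol = 0.15088 mol
mol H = 2 × 2.718 g H₂O ÷ 18.015 g/mol = 0.30175 mol
mass O = 2.921 − (1.8122 + 0.30416) = 0.80464 g → mol O = 0.80464 ÷ 15.999 = 0.050293 mol
Divide by the smallest (0.050293 mol): C 3.000, H 6.000, O 1.000

(B) C3H6O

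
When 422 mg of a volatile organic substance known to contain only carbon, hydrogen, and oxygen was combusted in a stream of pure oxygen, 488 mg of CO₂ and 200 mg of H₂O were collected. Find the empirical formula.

mol C = 0.488 g CO₂ ÷ 44.009 g/mol = 0.01109 mol
mol H = 2 × 0.200 g H₂O ÷ 18.015 g/mol = 0.02220 mol
mass O = 0.422 − (0.1332 + 0.02238) = 0.2664 g → mol O = 0.2664 ÷ 15.999 = 0.01665 mol
Divide by the smallest (0.01109 mol): C 1.000, H 2.002, O 1.502
Multiplying each by 2 gives whole numbers: C 2.00, H 4.00, O 3.00

C2H4O3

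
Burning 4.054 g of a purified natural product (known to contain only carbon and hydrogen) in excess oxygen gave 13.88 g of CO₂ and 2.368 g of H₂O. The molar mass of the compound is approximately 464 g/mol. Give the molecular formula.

C36H30

mol C = 13.88 g CO₂ ÷ 44.009 g/mol = 0.31539 mol
mol H = 2 × 2.368 g H₂O ÷ 18.015 g/mol = 0.26289 mol
Divide by the smallest (0.26289 mol): C 1.200, H 1.000
Multiplying each by 5 gives whole numbers: C 6.00, H 5.00
Empirical formula: C6H5
Empirical-formula mass = 77.11 g/mol; 464 ÷ 77.11 ≈ 6, so the molecular formula is C36H30.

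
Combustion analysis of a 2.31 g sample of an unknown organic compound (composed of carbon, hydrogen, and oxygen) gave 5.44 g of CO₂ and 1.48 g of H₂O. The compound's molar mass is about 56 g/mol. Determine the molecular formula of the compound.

C3H4O

mol C = 5.44 g CO₂ ÷ 44.009 g/mol = 0.1236 mol
mol H = 2 × 1.48 g H₂O ÷ 18.015 g/mol = 0.1643 mol
mass O = 2.31 − (1.485 + 0.1656) = 0.6597 g → mol O = 0.6597 ÷ 15.999 = 0.04123 mol
Divide by the smallest (0.04123 mol): C 2.998, H 3.985, O 1.000
Empirical formula: C3H4O
Empirical-formula mass = 56.06 g/mol; 56 ÷ 56.06 ≈ 1, so the molecular formula is C3H4O.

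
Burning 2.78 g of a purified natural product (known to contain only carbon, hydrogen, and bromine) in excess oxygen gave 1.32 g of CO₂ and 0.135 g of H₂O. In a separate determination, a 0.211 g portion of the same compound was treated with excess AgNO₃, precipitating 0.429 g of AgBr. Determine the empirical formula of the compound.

C2HBr2

mol C = 1.32 g CO₂ ÷ 44.009 g/mol = 0.02999 mol
mol H = 2 × 0.135 g H₂O ÷ 18.015 g/mol = 0.01499 mol
From the AgBr data: mol Br per gram of compound = (0.429 ÷ 187.772) ÷ 0.211 = 0.01083 mol/g, so in the 2.78 g combustion sample mol Br = 0.03010 mol
Divide by the smallest (0.01499 mol): C 2.001, H 1.000, Br 2.008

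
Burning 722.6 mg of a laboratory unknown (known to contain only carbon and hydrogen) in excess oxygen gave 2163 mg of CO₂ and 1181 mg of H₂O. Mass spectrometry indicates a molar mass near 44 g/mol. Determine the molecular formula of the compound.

mol C = 2.163 g CO₂ ÷ 44.009 g/mol = 0.049149 mol
mol H = 2 × 1.181 g H₂O ÷ 18.015 g/mol = 0.13111 mol
Divide by the smallest (0.049149 mol): C 1.000, H 2.668
Multiplying each by 3 gives whole numbers: C 3.00, H 8.00
Empirical formula: C3H8
Empirical-formula mass = 44.10 g/mol; 44 ÷ 44.10 ≈ 1, so the molecular formula is C3H8.

C3H8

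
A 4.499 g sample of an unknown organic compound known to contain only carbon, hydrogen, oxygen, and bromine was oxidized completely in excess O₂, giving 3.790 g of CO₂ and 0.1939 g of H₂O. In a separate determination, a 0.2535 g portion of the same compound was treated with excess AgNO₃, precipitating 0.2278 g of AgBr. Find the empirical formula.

mol C = 3.790 g CO₂ ÷ 44.009 g/mol = 0.086119 mol
mol H = 2 × 0.1939 g H₂O ÷ 18.015 g/mol = 0.021527 mol
From the AgBr data: mol Br per gram of compound = (0.2278 ÷ 187.772) ÷ 0.2535 = 0.0047857 mol/g, so in the 4.499 g combustion sample mol Br = 0.021531 mol
mass O = 4.499 − (1.0344 + 0.021699 + 1.7204) = 1.7225 g → mol O = 1.7225 ÷ 15.999 = 0.10766 mol
Divide by the smallest (0.021527 mol): C 4.001, H 1.000, Br 1.000, O 5.001

C4HBrO5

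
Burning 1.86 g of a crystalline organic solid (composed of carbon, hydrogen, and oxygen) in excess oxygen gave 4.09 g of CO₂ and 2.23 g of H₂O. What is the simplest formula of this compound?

C3H8O

mol C = 4.09 g CO₂ ÷ 44.009 g/mol = 0.09294 mol
mol H = 2 × 2.23 g H₂O ÷ 18.015 g/mol = 0.2476 mol
mass O = 1.86 − (1.116 + 0.2496) = 0.4942 g → mol O = 0.4942 ÷ 15.999 = 0.03089 mol
Divide by the smallest (0.03089 mol): C 3.009, H 8.015, O 1.000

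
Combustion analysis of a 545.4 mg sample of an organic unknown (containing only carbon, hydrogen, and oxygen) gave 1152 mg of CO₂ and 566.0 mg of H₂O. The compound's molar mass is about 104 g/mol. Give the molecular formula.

mol C = 1.152 g CO₂ ÷ 44.009 g/mol = 0.026176 mol
mol H = 2 × 0.5660 g H₂O ÷ 18.015 g/mol = 0.062837 mol
mass O = 0.5454 − (0.31441 + 0.063339) = 0.16766 g → mol O = 0.16766 ÷ 15.999 = 0.010479 mol
Divide by the smallest (0.010479 mol): C 2.498, H 5.996, O 1.000
Multiplying each by 2 gives whole numbers: C 5.00, H 11.99, O 2.00
Empirical formula: C5H12O2
Empirical-formula mass = 104.15 g/mol; 104 ÷ 104.15 ≈ 1, so the molecular formula is C5H12O2.

C5H12O2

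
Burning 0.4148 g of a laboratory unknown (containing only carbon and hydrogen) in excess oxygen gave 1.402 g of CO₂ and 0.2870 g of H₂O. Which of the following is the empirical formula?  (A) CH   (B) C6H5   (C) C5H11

mol C = 1.402 g CO₂ ÷ 44.009 g/mol = 0.031857 mol
mol H = 2 × 0.2870 g H₂O ÷ 18.015 g/mol = 0.031862 mol
Divide by the smallest (0.031857 mol): C 1.000, H 1.000

(A) CH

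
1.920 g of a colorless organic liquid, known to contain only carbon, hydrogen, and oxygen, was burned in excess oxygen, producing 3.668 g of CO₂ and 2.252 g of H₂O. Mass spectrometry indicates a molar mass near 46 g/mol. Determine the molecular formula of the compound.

mol C = 3.668 g CO₂ ÷ 44.009 g/mol = 0.083347 mol
mol H = 2 × 2.252 g H₂O ÷ 18.015 g/mol = 0.25001 mol
mass O = 1.920 − (1.0011 + 0.25201) = 0.66691 g → mol O = 0.66691 ÷ 15.999 = 0.041684 mol
Divide by the smallest (0.041684 mol): C 1.999, H 5.998, O 1.000
Empirical formula: C2H6O
Empirical-formula mass = 46.07 g/mol; 46 ÷ 46.07 ≈ 1, so the molecular formula is C2H6O.

C2H6O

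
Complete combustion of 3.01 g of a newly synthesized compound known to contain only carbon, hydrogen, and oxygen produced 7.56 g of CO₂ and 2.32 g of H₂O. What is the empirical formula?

mol C = 7.56 g CO₂ ÷ 44.009 g/mol = 0.1718 mol
mol H = 2 × 2.32 g H₂O ÷ 18.015 g/mol = 0.2576 mol
mass O = 3.01 − (2.063 + 0.2596) = 0.6871 g → mol O = 0.6871 ÷ 15.999 = 0.04295 mol
Divide by the smallest (0.04295 mol): C 4.000, H 5.997, O 1.000

C4H6O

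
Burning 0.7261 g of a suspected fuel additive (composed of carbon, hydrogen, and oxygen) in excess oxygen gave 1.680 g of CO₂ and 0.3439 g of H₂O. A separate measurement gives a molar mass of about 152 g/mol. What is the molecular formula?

C8H8O3

mol C = 1.680 g CO₂ ÷ 44.009 g/mol = 0.038174 mol
mol H = 2 × 0.3439 g H₂O ÷ 18.015 g/mol = 0.038179 mol
mass O = 0.7261 − (0.45851 + 0.038485) = 0.22911 g → mol O = 0.22911 ÷ 15.999 = 0.014320 mol
Divide by the smallest (0.014320 mol): C 2.666, H 2.666, O 1.000
Multiplying each by 3 gives whole numbers: C 8.00, H 8.00, O 3.00
Empirical formula: C8H8O3
Empirical-formula mass = 152.15 g/mol; 152 ÷ 152.15 ≈ 1, so the molecular formula is C8H8O3.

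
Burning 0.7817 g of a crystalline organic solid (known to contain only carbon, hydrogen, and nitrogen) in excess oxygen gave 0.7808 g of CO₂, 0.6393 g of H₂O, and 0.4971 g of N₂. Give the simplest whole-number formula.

CH4N2

mol C = 0.7808 g CO₂ ÷ 44.009 g/mol = 0.017742 mol
mol H = 2 × 0.6393 g H₂O ÷ 18.015 g/mol = 0.070974 mol
mol N = 2 × 0.4971 g N₂ ÷ 28.014 g/mol = 0.035489 mol
Divide by the smallest (0.017742 mol): C 1.000, H 4.000, N 2.000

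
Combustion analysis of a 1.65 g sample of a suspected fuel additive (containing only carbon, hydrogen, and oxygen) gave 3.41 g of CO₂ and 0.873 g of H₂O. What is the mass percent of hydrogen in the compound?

5.9%

mol C = 3.41 g CO₂ ÷ 44.009 g/mol = 0.07748 mol
mol H = 2 × 0.873 g H₂O ÷ 18.015 g/mol = 0.09692 mol
mass O = 1.65 − (0.9307 + 0.09769) = 0.6216 g → mol O = 0.6216 ÷ 15.999 = 0.03886 mol
mass % H = 0.09769 g ÷ 1.65 g × 100%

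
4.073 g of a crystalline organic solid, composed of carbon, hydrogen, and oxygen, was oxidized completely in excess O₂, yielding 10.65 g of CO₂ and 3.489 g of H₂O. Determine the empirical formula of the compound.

C5H8O

mol C = 10.65 g CO₂ ÷ 44.009 g/mol = 0.24200 mol
mol H = 2 × 3.489 g H₂O ÷ 18.015 g/mol = 0.38734 mol
mass O = 4.073 − (2.9066 + 0.39044) = 0.77594 g → mol O = 0.77594 ÷ 15.999 = 0.048500 mol
Divide by the smallest (0.048500 mol): C 4.990, H 7.987, O 1.000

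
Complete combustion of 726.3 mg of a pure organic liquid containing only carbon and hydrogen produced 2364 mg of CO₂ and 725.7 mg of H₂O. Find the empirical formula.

C2H3

mol C = 2.364 g CO₂ ÷ 44.009 g/mol = 0.053716 mol
mol H = 2 × 0.7257 g H₂O ÷ 18.015 g/mol = 0.080566 mol
Divide by the smallest (0.053716 mol): C 1.000, H 1.500
Multiplying each by 2 gives whole numbers: C 2.00, H 3.00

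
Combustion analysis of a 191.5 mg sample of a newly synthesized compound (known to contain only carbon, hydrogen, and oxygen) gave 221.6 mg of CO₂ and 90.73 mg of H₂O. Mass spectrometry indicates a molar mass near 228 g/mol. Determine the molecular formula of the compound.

mol C = 0.2216 g CO₂ ÷ 44.009 g/mol = 0.0050353 mol
mol H = 2 × 0.09073 g H₂O ÷ 18.015 g/mol = 0.010073 mol
mass O = 0.1915 − (0.060479 + 0.010153) = 0.12087 g → mol O = 0.12087 ÷ 15.999 = 0.0075547 mol
Divide by the smallest (0.0050353 mol): C 1.000, H 2.000, O 1.500
Multiplying each by 2 gives whole numbers: C 2.00, H 4.00, O 3.00
Empirical formula: C2H4O3
Empirical-formula mass = 76.05 g/mol; 228 ÷ 76.05 ≈ 3, so the molecular formula is C6H12O9.

C6H12O9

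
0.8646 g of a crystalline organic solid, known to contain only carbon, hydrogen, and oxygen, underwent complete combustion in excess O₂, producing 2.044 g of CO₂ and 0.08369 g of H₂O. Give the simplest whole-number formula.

C5HO2

mol C = 2.044 g CO₂ ÷ 44.009 g/mol = 0.046445 mol
mol H = 2 × 0.08369 g H₂O ÷ 18.015 g/mol = 0.0092911 mol
mass O = 0.8646 − (0.55785 + 0.0093655) = 0.29738 g → mol O = 0.29738 ÷ 15.999 = 0.018588 mol
Divide by the smallest (0.0092911 mol): C 4.999, H 1.000, O 2.001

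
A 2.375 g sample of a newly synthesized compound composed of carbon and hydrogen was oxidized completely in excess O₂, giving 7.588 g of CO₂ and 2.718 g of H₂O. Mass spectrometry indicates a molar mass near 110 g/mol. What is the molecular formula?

C8H14

mol C = 7.588 g CO₂ ÷ 44.009 g/mol = 0.17242 mol
mol H = 2 × 2.718 g H₂O ÷ 18.015 g/mol = 0.30175 mol
Divide by the smallest (0.17242 mol): C 1.000, H 1.750
Multiplying each by 4 gives whole numbers: C 4.00, H 7.00
Empirical formula: C4H7
Empirical-formula mass = 55.10 g/mol; 110 ÷ 55.10 ≈ 2, so the molecular formula is C8H14.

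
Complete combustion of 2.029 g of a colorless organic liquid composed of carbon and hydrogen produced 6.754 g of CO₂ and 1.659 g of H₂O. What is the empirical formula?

C5H6

mol C = 6.754 g CO₂ ÷ 44.009 g/mol = 0.15347 mol
mol H = 2 × 1.659 g H₂O ÷ 18.015 g/mol = 0.18418 mol
Divide by the smallest (0.15347 mol): C 1.000, H 1.200
Multiplying each by 5 gives whole numbers: C 5.00, H 6.00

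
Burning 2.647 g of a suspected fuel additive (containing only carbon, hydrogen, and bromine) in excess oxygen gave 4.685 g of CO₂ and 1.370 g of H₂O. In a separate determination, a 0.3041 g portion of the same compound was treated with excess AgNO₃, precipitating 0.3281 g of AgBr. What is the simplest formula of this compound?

C7H10Br

mol C = 4.685 g CO₂ ÷ 44.009 g/mol = 0.10646 mol
mol H = 2 × 1.370 g H₂O ÷ 18.015 g/mol = 0.15210 mol
From the AgBr data: mol Br per gram of compound = (0.3281 ÷ 187.772) ÷ 0.3041 = 0.0057459 mol/g, so in the 2.647 g combustion sample mol Br = 0.015209 mol
Divide by the smallest (0.015209 mol): C 6.999, H 10.000, Br 1.000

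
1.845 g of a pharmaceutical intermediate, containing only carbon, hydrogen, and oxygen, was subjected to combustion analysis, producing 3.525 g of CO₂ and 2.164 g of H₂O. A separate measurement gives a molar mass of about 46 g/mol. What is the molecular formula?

C2H6O

mol C = 3.525 g CO₂ ÷ 44.009 g/mol = 0.080097 mol
mol H = 2 × 2.164 g H₂O ÷ 18.015 g/mol = 0.24024 mol
mass O = 1.845 − (0.96205 + 0.24217) = 0.64079 g → mol O = 0.64079 ÷ 15.999 = 0.040052 mol
Divide by the smallest (0.040052 mol): C 2.000, H 5.998, O 1.000
Empirical formula: C2H6O
Empirical-formula mass = 46.07 g/mol; 46 ÷ 46.07 ≈ 1, so the molecular formula is C2H6O.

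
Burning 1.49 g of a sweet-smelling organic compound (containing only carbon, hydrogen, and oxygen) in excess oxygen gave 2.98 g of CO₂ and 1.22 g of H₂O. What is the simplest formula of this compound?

C2H4O

mol C = 2.98 g CO₂ ÷ 44.009 g/mol = 0.06771 mol
mol H = 2 × 1.22 g H₂O ÷ 18.015 g/mol = 0.1354 mol
mass O = 1.49 − (0.8133 + 0.1365) = 0.5402 g → mol O = 0.5402 ÷ 15.999 = 0.03376 mol
Divide by the smallest (0.03376 mol): C 2.006, H 4.012, O 1.000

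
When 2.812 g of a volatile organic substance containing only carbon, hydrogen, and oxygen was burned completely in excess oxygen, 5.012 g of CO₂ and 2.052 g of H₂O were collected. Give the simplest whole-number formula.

C3H6O2

mol C = 5.012 g CO₂ ÷ 44.009 g/mol = 0.11389 mol
mol H = 2 × 2.052 g H₂O ÷ 18.015 g/mol = 0.22781 mol
mass O = 2.812 − (1.3679 + 0.22963) = 1.2145 g → mol O = 1.2145 ÷ 15.999 = 0.075910 mol
Divide by the smallest (0.075910 mol): C 1.500, H 3.001, O 1.000
Multiplying each by 2 gives whole numbers: C 3.00, H 6.00, O 2.00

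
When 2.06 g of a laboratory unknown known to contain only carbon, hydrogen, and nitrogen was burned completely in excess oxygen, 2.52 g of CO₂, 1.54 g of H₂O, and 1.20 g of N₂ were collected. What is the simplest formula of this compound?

mol C = 2.52 g CO₂ ÷ 44.009 g/mol = 0.05726 mol
mol H = 2 × 1.54 g H₂O ÷ 18.015 g/mol = 0.1710 mol
mol N = 2 × 1.20 g N₂ ÷ 28.014 g/mol = 0.08567 mol
Divide by the smallest (0.05726 mol): C 1.000, H 2.986, N 1.496
Multiplying each by 2 gives whole numbers: C 2.00, H 5.97, N 2.99

C2H6N3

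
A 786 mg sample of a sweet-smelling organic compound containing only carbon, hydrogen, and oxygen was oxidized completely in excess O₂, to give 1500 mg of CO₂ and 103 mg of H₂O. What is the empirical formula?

C3HO2

mol C = 1.50 g CO₂ ÷ 44.009 g/mol = 0.03408 mol
mol H = 2 × 0.103 g H₂O ÷ 18.015 g/mol = 0.01143 mol
mass O = 0.786 − (0.4094 + 0.01153) = 0.3651 g → mol O = 0.3651 ÷ 15.999 = 0.02282 mol
Divide by the smallest (0.01143 mol): C 2.981, H 1.000, O 1.996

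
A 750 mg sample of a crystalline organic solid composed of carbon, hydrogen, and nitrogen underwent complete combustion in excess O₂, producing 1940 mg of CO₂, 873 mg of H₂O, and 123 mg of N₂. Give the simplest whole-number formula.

mol C = 1.94 g CO₂ ÷ 44.009 g/mol = 0.04408 mol
mol H = 2 × 0.873 g H₂O ÷ 18.015 g/mol = 0.09692 mol
mol N = 2 × 0.123 g N₂ ÷ 28.014 g/mol = 0.008781 mol
Divide by the smallest (0.008781 mol): C 5.020, H 11.037, N 1.000

C5H11N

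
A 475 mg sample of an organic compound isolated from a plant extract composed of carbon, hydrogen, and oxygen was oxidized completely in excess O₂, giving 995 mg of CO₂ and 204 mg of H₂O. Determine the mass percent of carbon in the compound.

mol C = 0.995 g CO₂ ÷ 44.009 g/mol = 0.02261 mol
mol H = 2 × 0.204 g H₂O ÷ 18.015 g/mol = 0.02265 mol
mass O = 0.475 − (0.2716 + 0.02283) = 0.1806 g → mol O = 0.1806 ÷ 15.999 = 0.01129 mol
mass % C = 0.2716 g ÷ 0.475 g × 100%

57.2%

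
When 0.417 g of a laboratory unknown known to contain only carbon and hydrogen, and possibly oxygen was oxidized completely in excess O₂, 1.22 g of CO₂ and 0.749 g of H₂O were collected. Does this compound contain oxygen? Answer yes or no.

no

mol C = 1.22 g CO₂ ÷ 44.009 g/mol = 0.02772 mol
mol H = 2 × 0.749 g H₂O ÷ 18.015 g/mol = 0.08315 mol
C and H together account for 0.4168 g — essentially the entire 0.417 g sample — so the compound contains no oxygen.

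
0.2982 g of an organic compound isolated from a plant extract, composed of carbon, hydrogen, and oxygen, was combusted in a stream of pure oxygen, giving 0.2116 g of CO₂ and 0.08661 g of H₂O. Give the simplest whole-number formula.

CH2O3

mol C = 0.2116 g CO₂ ÷ 44.009 g/mol = 0.0048081 mol
mol H = 2 × 0.08661 g H₂O ÷ 18.015 g/mol = 0.0096153 mol
mass O = 0.2982 − (0.057750 + 0.0096922) = 0.23076 g → mol O = 0.23076 ÷ 15.999 = 0.014423 mol
Divide by the smallest (0.0048081 mol): C 1.000, H 2.000, O 3.000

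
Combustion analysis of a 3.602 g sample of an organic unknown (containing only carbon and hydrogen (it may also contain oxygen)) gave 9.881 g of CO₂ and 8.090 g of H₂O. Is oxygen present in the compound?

mol C = 9.881 g CO₂ ÷ 44.009 g/mol = 0.22452 mol
mol H = 2 × 8.090 g H₂O ÷ 18.015 g/mol = 0.89814 mol
C and H together account for 3.6021 g — essentially the entire 3.602 g sample — so the compound contains no oxygen.

no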